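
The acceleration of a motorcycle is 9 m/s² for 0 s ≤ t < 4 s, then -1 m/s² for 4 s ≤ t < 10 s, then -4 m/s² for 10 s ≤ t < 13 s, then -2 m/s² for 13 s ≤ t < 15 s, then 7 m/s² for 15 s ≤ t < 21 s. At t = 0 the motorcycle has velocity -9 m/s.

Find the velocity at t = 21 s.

Δv equals the area under the a-t graph; then v = v₀ + Δv.
0–4 s: 9 × 4 = 36 m/s
4–10 s: -1 × 6 = -6 m/s
10–13 s: -4 × 3 = -12 m/s
13–15 s: -2 × 2 = -4 m/s
15–21 s: 7 × 6 = 42 m/s
Δv = 56 m/s, so v(21) = -9 + (56) = 47 m/s.

47 m/s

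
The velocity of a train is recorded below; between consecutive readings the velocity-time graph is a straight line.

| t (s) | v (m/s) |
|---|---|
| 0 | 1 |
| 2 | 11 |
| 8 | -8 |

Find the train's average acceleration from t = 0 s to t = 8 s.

-1.125 m/s²

Average acceleration = Δv/Δt = (-8 − 1)/(8 − 0) = -1.125 m/s².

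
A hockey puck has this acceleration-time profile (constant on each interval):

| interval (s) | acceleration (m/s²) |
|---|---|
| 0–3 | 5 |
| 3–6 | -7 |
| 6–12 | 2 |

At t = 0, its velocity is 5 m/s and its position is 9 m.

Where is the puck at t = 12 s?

105 m

On each constant-a segment, Δv = aΔt and Δx = v₀Δt + ½aΔt²; chain segment to segment.
0–3 s: v starts 5 m/s; Δx = 5·3 + ½·5·3² = 37.5 m; v ends 20 m/s.
3–6 s: v starts 20 m/s; Δx = 20·3 + ½·-7·3² = 28.5 m; v ends -1 m/s.
6–12 s: v starts -1 m/s; Δx = -1·6 + ½·2·6² = 30 m; v ends 11 m/s.
x(12) = 9 + Σ Δx = 105 m.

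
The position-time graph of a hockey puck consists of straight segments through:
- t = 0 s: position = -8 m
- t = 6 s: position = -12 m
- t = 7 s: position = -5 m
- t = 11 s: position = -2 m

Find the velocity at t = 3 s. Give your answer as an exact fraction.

Velocity is the slope of the x-t graph on 0–6 s: (-12 − -8)/(6 − 0) = -2/3 m/s.

-2/3 m/s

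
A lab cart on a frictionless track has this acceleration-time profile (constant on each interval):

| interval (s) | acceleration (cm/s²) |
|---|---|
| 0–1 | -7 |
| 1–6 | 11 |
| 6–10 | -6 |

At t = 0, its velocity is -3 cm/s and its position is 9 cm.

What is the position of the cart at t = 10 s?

222 cm

On each constant-a segment, Δv = aΔt and Δx = v₀Δt + ½aΔt²; chain segment to segment.
0–1 s: v starts -3 cm/s; Δx = -3·1 + ½·-7·1² = -6.5 cm; v ends -10 cm/s.
1–6 s: v starts -10 cm/s; Δx = -10·5 + ½·11·5² = 87.5 cm; v ends 45 cm/s.
6–10 s: v starts 45 cm/s; Δx = 45·4 + ½·-6·4² = 132 cm; v ends 21 cm/s.
x(10) = 9 + Σ Δx = 222 cm.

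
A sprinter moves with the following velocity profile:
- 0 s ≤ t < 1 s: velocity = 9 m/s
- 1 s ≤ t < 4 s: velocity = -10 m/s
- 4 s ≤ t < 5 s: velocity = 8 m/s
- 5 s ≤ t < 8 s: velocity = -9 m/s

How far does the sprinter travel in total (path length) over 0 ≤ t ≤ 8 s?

Total distance travelled is ∫|v| dt — sum the magnitudes of each area piece.
0–1 s: |9| × 1 = 9 m
1–4 s: |-10| × 3 = 30 m
4–5 s: |8| × 1 = 8 m
5–8 s: |-9| × 3 = 27 m
Total distance = 74 m

74 m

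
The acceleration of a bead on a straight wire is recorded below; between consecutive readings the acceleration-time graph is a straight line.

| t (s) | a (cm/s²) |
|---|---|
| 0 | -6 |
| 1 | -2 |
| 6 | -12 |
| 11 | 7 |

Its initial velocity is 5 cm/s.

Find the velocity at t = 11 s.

-46.5 cm/s

Δv equals the area under the a-t graph; then v = v₀ + Δv.
0–1 s: ½(-6 + -2)(1) = -4 cm/s
1–6 s: ½(-2 + -12)(5) = -35 cm/s
6–11 s: ½(-12 + 7)(5) = -12.5 cm/s
Δv = -51.5 cm/s, so v(11) = 5 + (-51.5) = -46.5 cm/s.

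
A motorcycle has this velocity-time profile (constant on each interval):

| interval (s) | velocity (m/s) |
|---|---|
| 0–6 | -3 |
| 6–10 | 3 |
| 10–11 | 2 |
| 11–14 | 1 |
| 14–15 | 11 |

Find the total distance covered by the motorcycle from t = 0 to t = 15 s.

Distance (not displacement) is the total path length: add the absolute areas under v-t.
0–6 s: |-3| × 6 = 18 m
6–10 s: |3| × 4 = 12 m
10–11 s: |2| × 1 = 2 m
11–14 s: |1| × 3 = 3 m
14–15 s: |11| × 1 = 11 m
Total distance = 46 m

46 m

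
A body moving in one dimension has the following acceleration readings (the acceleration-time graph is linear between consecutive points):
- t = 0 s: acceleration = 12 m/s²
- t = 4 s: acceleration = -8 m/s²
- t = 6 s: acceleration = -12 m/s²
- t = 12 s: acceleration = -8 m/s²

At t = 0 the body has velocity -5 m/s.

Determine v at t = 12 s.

Δv equals the area under the a-t graph; then v = v₀ + Δv.
0–4 s: ½(12 + -8)(4) = 8 m/s
4–6 s: ½(-8 + -12)(2) = -20 m/s
6–12 s: ½(-12 + -8)(6) = -60 m/s
Δv = -72 m/s, so v(12) = -5 + (-72) = -77 m/s.

-77 m/s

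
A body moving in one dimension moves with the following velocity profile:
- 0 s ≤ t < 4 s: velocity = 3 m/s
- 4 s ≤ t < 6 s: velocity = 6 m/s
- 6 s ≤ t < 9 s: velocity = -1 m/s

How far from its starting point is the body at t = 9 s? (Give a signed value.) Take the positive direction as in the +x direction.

Net displacement equals the area under the velocity-time graph (areas below the axis count negative).
0–4 s: 3 × 4 = 12 m
4–6 s: 6 × 2 = 12 m
6–9 s: -1 × 3 = -3 m
Net displacement = 21 m

21 m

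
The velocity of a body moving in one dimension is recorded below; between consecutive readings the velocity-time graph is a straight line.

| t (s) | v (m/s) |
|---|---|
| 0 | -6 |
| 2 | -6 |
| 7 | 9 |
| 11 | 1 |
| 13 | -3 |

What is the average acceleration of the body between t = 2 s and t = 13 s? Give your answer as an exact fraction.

Average acceleration = Δv/Δt = (-3 − -6)/(13 − 2) = 3/11 m/s².

3/11 m/s²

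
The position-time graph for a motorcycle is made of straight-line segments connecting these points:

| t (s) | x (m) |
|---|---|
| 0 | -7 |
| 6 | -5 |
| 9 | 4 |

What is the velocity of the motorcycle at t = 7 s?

Velocity is the slope of the x-t graph on 6–9 s: (4 − -5)/(9 − 6) = 3 m/s.

3 m/s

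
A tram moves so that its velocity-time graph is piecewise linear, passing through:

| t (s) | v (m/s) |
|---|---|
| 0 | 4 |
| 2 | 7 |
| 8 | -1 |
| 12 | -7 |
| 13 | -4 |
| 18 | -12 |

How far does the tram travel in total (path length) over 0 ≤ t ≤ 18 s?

91.25 m

Total distance travelled is ∫|v| dt — sum the magnitudes of each area piece.
0–2 s: |½(4 + 7)(2)| = 11 m
2–8 s: v = 0 at t = 7.25 s; triangle areas 18.375 + 0.375 = 18.75 m
8–12 s: |½(-1 + -7)(4)| = 16 m
12–13 s: |½(-7 + -4)(1)| = 5.5 m
13–18 s: |½(-4 + -12)(5)| = 40 m
Total distance = 91.25 m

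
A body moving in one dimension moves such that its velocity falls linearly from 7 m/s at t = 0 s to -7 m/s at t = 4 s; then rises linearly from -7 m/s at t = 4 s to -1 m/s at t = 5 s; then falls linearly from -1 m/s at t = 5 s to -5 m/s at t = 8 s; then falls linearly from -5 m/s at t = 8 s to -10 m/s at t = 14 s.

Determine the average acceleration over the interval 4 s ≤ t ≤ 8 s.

Average acceleration = Δv/Δt = (-5 − -7)/(8 − 4) = 0.5 m/s².

0.5 m/s²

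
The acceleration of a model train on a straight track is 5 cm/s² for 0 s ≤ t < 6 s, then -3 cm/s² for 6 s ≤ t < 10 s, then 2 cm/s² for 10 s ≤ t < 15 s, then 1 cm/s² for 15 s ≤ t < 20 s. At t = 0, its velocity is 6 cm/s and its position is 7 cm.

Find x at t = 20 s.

On each constant-a segment, Δv = aΔt and Δx = v₀Δt + ½aΔt²; chain segment to segment.
0–6 s: v starts 6 cm/s; Δx = 6·6 + ½·5·6² = 126 cm; v ends 36 cm/s.
6–10 s: v starts 36 cm/s; Δx = 36·4 + ½·-3·4² = 120 cm; v ends 24 cm/s.
10–15 s: v starts 24 cm/s; Δx = 24·5 + ½·2·5² = 145 cm; v ends 34 cm/s.
15–20 s: v starts 34 cm/s; Δx = 34·5 + ½·1·5² = 182.5 cm; v ends 39 cm/s.
x(20) = 7 + Σ Δx = 580.5 cm.

580.5 cm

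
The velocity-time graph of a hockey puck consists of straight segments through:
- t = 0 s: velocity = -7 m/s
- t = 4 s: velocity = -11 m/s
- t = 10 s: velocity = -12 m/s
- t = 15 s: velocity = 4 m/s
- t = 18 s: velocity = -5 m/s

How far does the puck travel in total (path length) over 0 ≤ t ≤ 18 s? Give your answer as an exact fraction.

Distance (not displacement) is the total path length: add the absolute areas under v-t.
0–4 s: |½(-7 + -11)(4)| = 36 m
4–10 s: |½(-11 + -12)(6)| = 69 m
10–15 s: v = 0 at t = 13.75 s; triangle areas 22.5 + 2.5 = 25 m
15–18 s: v = 0 at t = 49/3 s; triangle areas 8/3 + 25/6 = 41/6 m
Total distance = 821/6 m

821/6 m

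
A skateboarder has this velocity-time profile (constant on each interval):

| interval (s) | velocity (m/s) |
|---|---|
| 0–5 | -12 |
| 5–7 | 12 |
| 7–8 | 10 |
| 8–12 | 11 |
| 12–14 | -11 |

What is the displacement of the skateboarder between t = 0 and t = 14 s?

-4 m

Displacement is the signed area under the v-t curve.
0–5 s: -12 × 5 = -60 m
5–7 s: 12 × 2 = 24 m
7–8 s: 10 × 1 = 10 m
8–12 s: 11 × 4 = 44 m
12–14 s: -11 × 2 = -22 m
Net displacement = -4 m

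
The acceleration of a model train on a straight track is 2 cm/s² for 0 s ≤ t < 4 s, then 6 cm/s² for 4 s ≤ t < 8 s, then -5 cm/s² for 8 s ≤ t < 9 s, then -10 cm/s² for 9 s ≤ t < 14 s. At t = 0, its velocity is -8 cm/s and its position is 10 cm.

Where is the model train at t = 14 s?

On each constant-a segment, Δv = aΔt and Δx = v₀Δt + ½aΔt²; chain segment to segment.
0–4 s: v starts -8 cm/s; Δx = -8·4 + ½·2·4² = -16 cm; v ends 0 cm/s.
4–8 s: v starts 0 cm/s; Δx = 0·4 + ½·6·4² = 48 cm; v ends 24 cm/s.
8–9 s: v starts 24 cm/s; Δx = 24·1 + ½·-5·1² = 21.5 cm; v ends 19 cm/s.
9–14 s: v starts 19 cm/s; Δx = 19·5 + ½·-10·5² = -30 cm; v ends -31 cm/s.
x(14) = 10 + Σ Δx = 33.5 cm.

33.5 cm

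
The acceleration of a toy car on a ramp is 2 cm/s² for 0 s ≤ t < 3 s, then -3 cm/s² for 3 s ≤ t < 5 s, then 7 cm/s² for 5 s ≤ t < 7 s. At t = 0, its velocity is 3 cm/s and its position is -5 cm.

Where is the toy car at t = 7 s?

On each constant-a segment, Δv = aΔt and Δx = v₀Δt + ½aΔt²; chain segment to segment.
0–3 s: v starts 3 cm/s; Δx = 3·3 + ½·2·3² = 18 cm; v ends 9 cm/s.
3–5 s: v starts 9 cm/s; Δx = 9·2 + ½·-3·2² = 12 cm; v ends 3 cm/s.
5–7 s: v starts 3 cm/s; Δx = 3·2 + ½·7·2² = 20 cm; v ends 17 cm/s.
x(7) = -5 + Σ Δx = 45 cm.

45 cm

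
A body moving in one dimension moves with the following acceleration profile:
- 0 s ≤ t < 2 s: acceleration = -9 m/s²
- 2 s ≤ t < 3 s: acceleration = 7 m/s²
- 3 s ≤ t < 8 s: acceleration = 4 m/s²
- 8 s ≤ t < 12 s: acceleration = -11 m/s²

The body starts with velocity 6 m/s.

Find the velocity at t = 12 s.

Δv equals the area under the a-t graph; then v = v₀ + Δv.
0–2 s: -9 × 2 = -18 m/s
2–3 s: 7 × 1 = 7 m/s
3–8 s: 4 × 5 = 20 m/s
8–12 s: -11 × 4 = -44 m/s
Δv = -35 m/s, so v(12) = 6 + (-35) = -29 m/s.

-29 m/s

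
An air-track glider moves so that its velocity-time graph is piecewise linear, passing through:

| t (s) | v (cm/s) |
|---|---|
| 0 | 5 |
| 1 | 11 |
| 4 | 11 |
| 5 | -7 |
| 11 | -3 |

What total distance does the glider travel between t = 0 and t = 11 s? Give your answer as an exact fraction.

1363/18 cm

Distance (not displacement) is the total path length: add the absolute areas under v-t.
0–1 s: |½(5 + 11)(1)| = 8 cm
1–4 s: |11| × 3 = 33 cm
4–5 s: v = 0 at t = 83/18 s; triangle areas 121/36 + 49/36 = 85/18 cm
5–11 s: |½(-7 + -3)(6)| = 30 cm
Total distance = 1363/18 cm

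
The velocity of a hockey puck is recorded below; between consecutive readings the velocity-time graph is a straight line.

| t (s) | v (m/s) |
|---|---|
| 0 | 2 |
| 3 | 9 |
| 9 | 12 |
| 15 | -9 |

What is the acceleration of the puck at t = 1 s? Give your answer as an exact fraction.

Acceleration is the slope of the v-t graph on 0–3 s: (9 − 2)/(3 − 0) = 7/3 m/s².

7/3 m/s²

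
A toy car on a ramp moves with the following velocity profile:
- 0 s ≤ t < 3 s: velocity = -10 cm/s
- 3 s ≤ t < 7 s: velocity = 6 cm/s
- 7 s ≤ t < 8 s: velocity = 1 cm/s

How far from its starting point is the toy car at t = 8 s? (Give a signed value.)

-5 cm

Displacement is the signed area under the v-t curve.
0–3 s: -10 × 3 = -30 cm
3–7 s: 6 × 4 = 24 cm
7–8 s: 1 × 1 = 1 cm
Net displacement = -5 cm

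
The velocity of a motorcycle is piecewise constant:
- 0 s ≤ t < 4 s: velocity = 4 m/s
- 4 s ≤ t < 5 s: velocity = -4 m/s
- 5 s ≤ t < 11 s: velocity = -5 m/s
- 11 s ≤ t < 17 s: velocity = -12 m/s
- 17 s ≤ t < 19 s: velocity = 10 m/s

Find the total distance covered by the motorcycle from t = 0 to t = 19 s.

Distance (not displacement) is the total path length: add the absolute areas under v-t.
0–4 s: |4| × 4 = 16 m
4–5 s: |-4| × 1 = 4 m
5–11 s: |-5| × 6 = 30 m
11–17 s: |-12| × 6 = 72 m
17–19 s: |10| × 2 = 20 m
Total distance = 142 m

142 m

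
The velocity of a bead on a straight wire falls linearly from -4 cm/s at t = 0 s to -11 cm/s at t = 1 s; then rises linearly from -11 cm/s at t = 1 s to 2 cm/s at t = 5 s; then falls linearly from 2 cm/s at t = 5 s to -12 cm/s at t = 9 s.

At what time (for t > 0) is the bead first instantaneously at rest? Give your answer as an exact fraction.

v changes sign on 1–5 s (from -11 to 2); the graph is linear there, so v = 0 at t = 1 + (11)·(5 − 1)/(2 − -11) = 57/13 s.

t = 57/13 s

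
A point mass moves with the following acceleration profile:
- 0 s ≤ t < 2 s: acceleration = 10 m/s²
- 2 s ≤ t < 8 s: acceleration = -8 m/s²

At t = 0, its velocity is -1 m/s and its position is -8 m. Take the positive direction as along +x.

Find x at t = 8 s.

-20 m

On each constant-a segment, Δv = aΔt and Δx = v₀Δt + ½aΔt²; chain segment to segment.
0–2 s: v starts -1 m/s; Δx = -1·2 + ½·10·2² = 18 m; v ends 19 m/s.
2–8 s: v starts 19 m/s; Δx = 19·6 + ½·-8·6² = -30 m; v ends -29 m/s.
x(8) = -8 + Σ Δx = -20 m.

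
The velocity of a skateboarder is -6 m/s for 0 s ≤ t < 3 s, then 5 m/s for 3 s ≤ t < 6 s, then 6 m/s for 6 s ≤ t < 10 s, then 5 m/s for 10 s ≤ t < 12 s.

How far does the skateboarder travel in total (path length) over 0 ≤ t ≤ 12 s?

67 m

Distance (not displacement) is the total path length: add the absolute areas under v-t.
0–3 s: |-6| × 3 = 18 m
3–6 s: |5| × 3 = 15 m
6–10 s: |6| × 4 = 24 m
10–12 s: |5| × 2 = 10 m
Total distance = 67 m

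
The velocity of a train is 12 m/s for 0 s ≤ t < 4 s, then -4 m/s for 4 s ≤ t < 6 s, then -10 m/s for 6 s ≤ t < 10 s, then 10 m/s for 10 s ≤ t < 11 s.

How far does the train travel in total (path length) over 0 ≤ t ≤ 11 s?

Distance (not displacement) is the total path length: add the absolute areas under v-t.
0–4 s: |12| × 4 = 48 m
4–6 s: |-4| × 2 = 8 m
6–10 s: |-10| × 4 = 40 m
10–11 s: |10| × 1 = 10 m
Total distance = 106 m

106 m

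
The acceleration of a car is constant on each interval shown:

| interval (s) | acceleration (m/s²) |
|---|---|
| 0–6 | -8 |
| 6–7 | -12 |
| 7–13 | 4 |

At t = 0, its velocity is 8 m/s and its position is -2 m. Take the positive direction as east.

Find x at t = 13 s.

On each constant-a segment, Δv = aΔt and Δx = v₀Δt + ½aΔt²; chain segment to segment.
0–6 s: v starts 8 m/s; Δx = 8·6 + ½·-8·6² = -96 m; v ends -40 m/s.
6–7 s: v starts -40 m/s; Δx = -40·1 + ½·-12·1² = -46 m; v ends -52 m/s.
7–13 s: v starts -52 m/s; Δx = -52·6 + ½·4·6² = -240 m; v ends -28 m/s.
x(13) = -2 + Σ Δx = -384 m.

-384 m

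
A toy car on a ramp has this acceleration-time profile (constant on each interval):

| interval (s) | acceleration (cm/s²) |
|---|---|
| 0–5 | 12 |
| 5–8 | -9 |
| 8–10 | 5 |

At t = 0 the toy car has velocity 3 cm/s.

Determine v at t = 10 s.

Δv equals the area under the a-t graph; then v = v₀ + Δv.
0–5 s: 12 × 5 = 60 cm/s
5–8 s: -9 × 3 = -27 cm/s
8–10 s: 5 × 2 = 10 cm/s
Δv = 43 cm/s, so v(10) = 3 + (43) = 46 cm/s.

46 cm/s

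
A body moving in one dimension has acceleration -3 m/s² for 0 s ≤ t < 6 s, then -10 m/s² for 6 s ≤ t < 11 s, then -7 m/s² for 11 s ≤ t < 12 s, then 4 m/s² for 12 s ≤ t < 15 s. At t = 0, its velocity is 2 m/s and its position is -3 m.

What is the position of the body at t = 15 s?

-520.5 m

On each constant-a segment, Δv = aΔt and Δx = v₀Δt + ½aΔt²; chain segment to segment.
0–6 s: v starts 2 m/s; Δx = 2·6 + ½·-3·6² = -42 m; v ends -16 m/s.
6–11 s: v starts -16 m/s; Δx = -16·5 + ½·-10·5² = -205 m; v ends -66 m/s.
11–12 s: v starts -66 m/s; Δx = -66·1 + ½·-7·1² = -69.5 m; v ends -73 m/s.
12–15 s: v starts -73 m/s; Δx = -73·3 + ½·4·3² = -201 m; v ends -61 m/s.
x(15) = -3 + Σ Δx = -520.5 m.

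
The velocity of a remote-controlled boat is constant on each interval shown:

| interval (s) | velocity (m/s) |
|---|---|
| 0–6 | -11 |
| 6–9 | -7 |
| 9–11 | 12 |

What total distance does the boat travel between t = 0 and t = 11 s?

Distance (not displacement) is the total path length: add the absolute areas under v-t.
0–6 s: |-11| × 6 = 66 m
6–9 s: |-7| × 3 = 21 m
9–11 s: |12| × 2 = 24 m
Total distance = 111 m

111 m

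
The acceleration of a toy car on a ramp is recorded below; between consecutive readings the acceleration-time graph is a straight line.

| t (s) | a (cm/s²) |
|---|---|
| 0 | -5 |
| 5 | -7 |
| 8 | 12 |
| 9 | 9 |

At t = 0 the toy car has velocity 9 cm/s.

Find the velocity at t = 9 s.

-3 cm/s

Δv equals the area under the a-t graph; then v = v₀ + Δv.
0–5 s: ½(-5 + -7)(5) = -30 cm/s
5–8 s: ½(-7 + 12)(3) = 7.5 cm/s
8–9 s: ½(12 + 9)(1) = 10.5 cm/s
Δv = -12 cm/s, so v(9) = 9 + (-12) = -3 cm/s.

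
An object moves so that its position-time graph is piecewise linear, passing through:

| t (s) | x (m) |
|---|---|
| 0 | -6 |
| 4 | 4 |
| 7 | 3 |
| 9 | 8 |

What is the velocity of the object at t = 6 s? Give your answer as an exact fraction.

-1/3 m/s

Velocity is the slope of the x-t graph on 4–7 s: (3 − 4)/(7 − 4) = -1/3 m/s.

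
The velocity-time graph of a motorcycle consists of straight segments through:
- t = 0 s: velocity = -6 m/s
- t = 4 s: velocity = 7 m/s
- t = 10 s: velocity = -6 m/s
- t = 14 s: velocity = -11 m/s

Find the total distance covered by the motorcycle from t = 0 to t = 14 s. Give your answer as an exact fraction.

Total distance travelled is ∫|v| dt — sum the magnitudes of each area piece.
0–4 s: v = 0 at t = 24/13 s; triangle areas 72/13 + 98/13 = 170/13 m
4–10 s: v = 0 at t = 94/13 s; triangle areas 147/13 + 108/13 = 255/13 m
10–14 s: |½(-6 + -11)(4)| = 34 m
Total distance = 867/13 m

867/13 m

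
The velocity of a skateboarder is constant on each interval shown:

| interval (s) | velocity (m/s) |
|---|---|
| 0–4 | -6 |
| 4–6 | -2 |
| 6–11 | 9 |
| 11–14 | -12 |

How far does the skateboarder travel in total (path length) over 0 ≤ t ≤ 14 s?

109 m

Total distance travelled is ∫|v| dt — sum the magnitudes of each area piece.
0–4 s: |-6| × 4 = 24 m
4–6 s: |-2| × 2 = 4 m
6–11 s: |9| × 5 = 45 m
11–14 s: |-12| × 3 = 36 m
Total distance = 109 m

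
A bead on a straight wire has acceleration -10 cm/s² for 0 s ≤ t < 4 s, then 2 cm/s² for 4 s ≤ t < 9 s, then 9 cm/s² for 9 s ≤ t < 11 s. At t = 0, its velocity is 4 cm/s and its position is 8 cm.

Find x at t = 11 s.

-245 cm

On each constant-a segment, Δv = aΔt and Δx = v₀Δt + ½aΔt²; chain segment to segment.
0–4 s: v starts 4 cm/s; Δx = 4·4 + ½·-10·4² = -64 cm; v ends -36 cm/s.
4–9 s: v starts -36 cm/s; Δx = -36·5 + ½·2·5² = -155 cm; v ends -26 cm/s.
9–11 s: v starts -26 cm/s; Δx = -26·2 + ½·9·2² = -34 cm; v ends -8 cm/s.
x(11) = 8 + Σ Δx = -245 cm.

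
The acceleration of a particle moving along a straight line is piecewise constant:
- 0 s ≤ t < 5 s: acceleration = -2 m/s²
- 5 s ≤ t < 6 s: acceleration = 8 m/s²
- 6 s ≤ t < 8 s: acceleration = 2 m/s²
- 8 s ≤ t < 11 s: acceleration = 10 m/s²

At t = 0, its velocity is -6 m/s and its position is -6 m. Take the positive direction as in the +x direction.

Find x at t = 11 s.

-52 m

On each constant-a segment, Δv = aΔt and Δx = v₀Δt + ½aΔt²; chain segment to segment.
0–5 s: v starts -6 m/s; Δx = -6·5 + ½·-2·5² = -55 m; v ends -16 m/s.
5–6 s: v starts -16 m/s; Δx = -16·1 + ½·8·1² = -12 m; v ends -8 m/s.
6–8 s: v starts -8 m/s; Δx = -8·2 + ½·2·2² = -12 m; v ends -4 m/s.
8–11 s: v starts -4 m/s; Δx = -4·3 + ½·10·3² = 33 m; v ends 26 m/s.
x(11) = -6 + Σ Δx = -52 m.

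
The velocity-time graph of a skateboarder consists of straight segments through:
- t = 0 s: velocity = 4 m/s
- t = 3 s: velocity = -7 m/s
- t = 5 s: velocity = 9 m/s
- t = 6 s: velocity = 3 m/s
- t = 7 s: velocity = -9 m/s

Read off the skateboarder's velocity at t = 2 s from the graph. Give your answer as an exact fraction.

On 0–3 s the graph is linear from 4 to -7 m/s: v(2) = 4 + (-7 − 4)·(2 − 0)/(3 − 0) = -10/3 m/s.

-10/3 m/s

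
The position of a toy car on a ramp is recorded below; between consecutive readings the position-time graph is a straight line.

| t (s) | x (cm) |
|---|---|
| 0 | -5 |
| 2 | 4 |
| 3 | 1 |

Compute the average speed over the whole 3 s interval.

4 cm/s

Average speed = (total path length)/(elapsed time); on a piecewise-linear x-t graph the path length is Σ|Δx|.
0–2 s: |Δx| = |4 − -5| = 9 cm
2–3 s: |Δx| = |1 − 4| = 3 cm
Total path = 12 cm; average speed = 12/3 = 4 cm/s.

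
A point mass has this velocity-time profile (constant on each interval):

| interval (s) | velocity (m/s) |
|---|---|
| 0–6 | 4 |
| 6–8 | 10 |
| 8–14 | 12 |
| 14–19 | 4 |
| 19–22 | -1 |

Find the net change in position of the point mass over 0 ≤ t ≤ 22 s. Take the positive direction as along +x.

Displacement is the signed area under the v-t curve.
0–6 s: 4 × 6 = 24 m
6–8 s: 10 × 2 = 20 m
8–14 s: 12 × 6 = 72 m
14–19 s: 4 × 5 = 20 m
19–22 s: -1 × 3 = -3 m
Net displacement = 133 m

133 m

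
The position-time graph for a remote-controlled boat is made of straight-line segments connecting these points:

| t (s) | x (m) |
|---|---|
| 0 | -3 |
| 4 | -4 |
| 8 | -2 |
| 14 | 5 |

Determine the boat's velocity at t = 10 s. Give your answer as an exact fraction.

Velocity is the slope of the x-t graph on 8–14 s: (5 − -2)/(14 − 8) = 7/6 m/s.

7/6 m/s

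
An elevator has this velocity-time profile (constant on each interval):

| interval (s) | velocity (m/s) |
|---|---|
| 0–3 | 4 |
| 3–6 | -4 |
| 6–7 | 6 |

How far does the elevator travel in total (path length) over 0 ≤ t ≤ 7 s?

Distance (not displacement) is the total path length: add the absolute areas under v-t.
0–3 s: |4| × 3 = 12 m
3–6 s: |-4| × 3 = 12 m
6–7 s: |6| × 1 = 6 m
Total distance = 30 m

30 m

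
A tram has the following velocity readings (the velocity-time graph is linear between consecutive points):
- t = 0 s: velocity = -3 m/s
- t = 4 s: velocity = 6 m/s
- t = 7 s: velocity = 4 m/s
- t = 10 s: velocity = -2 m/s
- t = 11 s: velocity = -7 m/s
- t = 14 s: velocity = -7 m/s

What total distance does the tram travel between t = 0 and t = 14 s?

55.5 m

Distance (not displacement) is the total path length: add the absolute areas under v-t.
0–4 s: v = 0 at t = 4/3 s; triangle areas 2 + 8 = 10 m
4–7 s: |½(6 + 4)(3)| = 15 m
7–10 s: v = 0 at t = 9 s; triangle areas 4 + 1 = 5 m
10–11 s: |½(-2 + -7)(1)| = 4.5 m
11–14 s: |-7| × 3 = 21 m
Total distance = 55.5 m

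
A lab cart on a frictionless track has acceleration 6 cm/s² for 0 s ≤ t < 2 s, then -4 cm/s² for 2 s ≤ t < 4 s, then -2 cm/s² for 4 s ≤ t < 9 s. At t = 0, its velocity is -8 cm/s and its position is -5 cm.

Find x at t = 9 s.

On each constant-a segment, Δv = aΔt and Δx = v₀Δt + ½aΔt²; chain segment to segment.
0–2 s: v starts -8 cm/s; Δx = -8·2 + ½·6·2² = -4 cm; v ends 4 cm/s.
2–4 s: v starts 4 cm/s; Δx = 4·2 + ½·-4·2² = 0 cm; v ends -4 cm/s.
4–9 s: v starts -4 cm/s; Δx = -4·5 + ½·-2·5² = -45 cm; v ends -14 cm/s.
x(9) = -5 + Σ Δx = -54 cm.

-54 cm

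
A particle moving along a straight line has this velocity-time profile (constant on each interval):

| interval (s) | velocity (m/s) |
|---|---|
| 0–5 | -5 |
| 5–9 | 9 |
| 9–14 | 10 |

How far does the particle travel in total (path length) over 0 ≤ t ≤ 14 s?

111 m

Total distance travelled is ∫|v| dt — sum the magnitudes of each area piece.
0–5 s: |-5| × 5 = 25 m
5–9 s: |9| × 4 = 36 m
9–14 s: |10| × 5 = 50 m
Total distance = 111 m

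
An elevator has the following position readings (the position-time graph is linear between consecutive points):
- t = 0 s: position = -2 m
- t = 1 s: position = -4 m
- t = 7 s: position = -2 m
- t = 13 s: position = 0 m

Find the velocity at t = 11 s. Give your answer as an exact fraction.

Velocity is the slope of the x-t graph on 7–13 s: (0 − -2)/(13 − 7) = 1/3 m/s.

1/3 m/s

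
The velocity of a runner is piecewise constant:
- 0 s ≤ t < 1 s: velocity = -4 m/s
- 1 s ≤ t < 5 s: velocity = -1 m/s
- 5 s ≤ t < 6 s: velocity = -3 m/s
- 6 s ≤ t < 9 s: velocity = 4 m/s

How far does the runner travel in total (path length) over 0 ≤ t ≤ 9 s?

23 m

Total distance travelled is ∫|v| dt — sum the magnitudes of each area piece.
0–1 s: |-4| × 1 = 4 m
1–5 s: |-1| × 4 = 4 m
5–6 s: |-3| × 1 = 3 m
6–9 s: |4| × 3 = 12 m
Total distance = 23 m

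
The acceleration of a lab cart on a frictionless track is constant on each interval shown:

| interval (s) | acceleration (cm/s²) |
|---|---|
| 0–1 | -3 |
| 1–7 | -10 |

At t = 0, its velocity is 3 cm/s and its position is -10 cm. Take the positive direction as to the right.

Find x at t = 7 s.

On each constant-a segment, Δv = aΔt and Δx = v₀Δt + ½aΔt²; chain segment to segment.
0–1 s: v starts 3 cm/s; Δx = 3·1 + ½·-3·1² = 1.5 cm; v ends 0 cm/s.
1–7 s: v starts 0 cm/s; Δx = 0·6 + ½·-10·6² = -180 cm; v ends -60 cm/s.
x(7) = -10 + Σ Δx = -188.5 cm.

-188.5 cm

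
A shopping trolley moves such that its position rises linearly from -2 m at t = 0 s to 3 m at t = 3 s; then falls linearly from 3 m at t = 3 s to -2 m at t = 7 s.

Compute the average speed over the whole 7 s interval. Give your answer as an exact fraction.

Average speed = (total path length)/(elapsed time); on a piecewise-linear x-t graph the path length is Σ|Δx|.
0–3 s: |Δx| = |3 − -2| = 5 m
3–7 s: |Δx| = |-2 − 3| = 5 m
Total path = 10 m; average speed = 10/7 = 10/7 m/s.

10/7 m/s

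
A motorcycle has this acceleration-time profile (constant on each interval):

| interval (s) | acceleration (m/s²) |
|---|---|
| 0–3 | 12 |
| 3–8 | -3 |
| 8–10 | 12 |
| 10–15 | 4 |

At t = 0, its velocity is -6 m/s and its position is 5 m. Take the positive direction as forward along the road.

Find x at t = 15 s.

On each constant-a segment, Δv = aΔt and Δx = v₀Δt + ½aΔt²; chain segment to segment.
0–3 s: v starts -6 m/s; Δx = -6·3 + ½·12·3² = 36 m; v ends 30 m/s.
3–8 s: v starts 30 m/s; Δx = 30·5 + ½·-3·5² = 112.5 m; v ends 15 m/s.
8–10 s: v starts 15 m/s; Δx = 15·2 + ½·12·2² = 54 m; v ends 39 m/s.
10–15 s: v starts 39 m/s; Δx = 39·5 + ½·4·5² = 245 m; v ends 59 m/s.
x(15) = 5 + Σ Δx = 452.5 m.

452.5 m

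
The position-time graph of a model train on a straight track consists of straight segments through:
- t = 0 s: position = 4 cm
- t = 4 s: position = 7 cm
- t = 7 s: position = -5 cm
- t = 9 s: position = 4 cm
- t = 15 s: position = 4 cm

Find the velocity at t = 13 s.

Velocity is the slope of the x-t graph on 9–15 s: (4 − 4)/(15 − 9) = 0 cm/s.

0 cm/s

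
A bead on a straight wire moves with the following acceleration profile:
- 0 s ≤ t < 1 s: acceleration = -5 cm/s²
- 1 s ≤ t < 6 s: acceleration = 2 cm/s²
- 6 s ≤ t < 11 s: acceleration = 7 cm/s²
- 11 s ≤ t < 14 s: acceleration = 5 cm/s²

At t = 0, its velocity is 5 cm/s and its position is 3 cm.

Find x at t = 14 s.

On each constant-a segment, Δv = aΔt and Δx = v₀Δt + ½aΔt²; chain segment to segment.
0–1 s: v starts 5 cm/s; Δx = 5·1 + ½·-5·1² = 2.5 cm; v ends 0 cm/s.
1–6 s: v starts 0 cm/s; Δx = 0·5 + ½·2·5² = 25 cm; v ends 10 cm/s.
6–11 s: v starts 10 cm/s; Δx = 10·5 + ½·7·5² = 137.5 cm; v ends 45 cm/s.
11–14 s: v starts 45 cm/s; Δx = 45·3 + ½·5·3² = 157.5 cm; v ends 60 cm/s.
x(14) = 3 + Σ Δx = 325.5 cm.

325.5 cm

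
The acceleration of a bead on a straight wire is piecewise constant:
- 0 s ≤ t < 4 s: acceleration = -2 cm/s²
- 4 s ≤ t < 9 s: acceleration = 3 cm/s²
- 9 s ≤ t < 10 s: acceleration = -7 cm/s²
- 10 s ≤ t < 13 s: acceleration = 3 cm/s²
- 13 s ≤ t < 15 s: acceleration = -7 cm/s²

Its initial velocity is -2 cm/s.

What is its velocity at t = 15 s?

-7 cm/s

Δv equals the area under the a-t graph; then v = v₀ + Δv.
0–4 s: -2 × 4 = -8 cm/s
4–9 s: 3 × 5 = 15 cm/s
9–10 s: -7 × 1 = -7 cm/s
10–13 s: 3 × 3 = 9 cm/s
13–15 s: -7 × 2 = -14 cm/s
Δv = -5 cm/s, so v(15) = -2 + (-5) = -7 cm/s.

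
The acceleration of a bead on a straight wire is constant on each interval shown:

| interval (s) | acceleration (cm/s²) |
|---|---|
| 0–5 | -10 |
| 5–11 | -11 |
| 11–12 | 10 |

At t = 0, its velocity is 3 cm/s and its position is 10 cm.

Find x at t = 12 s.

-688 cm

On each constant-a segment, Δv = aΔt and Δx = v₀Δt + ½aΔt²; chain segment to segment.
0–5 s: v starts 3 cm/s; Δx = 3·5 + ½·-10·5² = -110 cm; v ends -47 cm/s.
5–11 s: v starts -47 cm/s; Δx = -47·6 + ½·-11·6² = -480 cm; v ends -113 cm/s.
11–12 s: v starts -113 cm/s; Δx = -113·1 + ½·10·1² = -108 cm; v ends -103 cm/s.
x(12) = 10 + Σ Δx = -688 cm.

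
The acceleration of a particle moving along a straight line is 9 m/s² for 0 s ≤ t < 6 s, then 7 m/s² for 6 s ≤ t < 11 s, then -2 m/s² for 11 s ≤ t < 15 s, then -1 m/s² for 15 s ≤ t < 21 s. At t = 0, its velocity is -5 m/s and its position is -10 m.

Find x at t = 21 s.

1212.5 m

On each constant-a segment, Δv = aΔt and Δx = v₀Δt + ½aΔt²; chain segment to segment.
0–6 s: v starts -5 m/s; Δx = -5·6 + ½·9·6² = 132 m; v ends 49 m/s.
6–11 s: v starts 49 m/s; Δx = 49·5 + ½·7·5² = 332.5 m; v ends 84 m/s.
11–15 s: v starts 84 m/s; Δx = 84·4 + ½·-2·4² = 320 m; v ends 76 m/s.
15–21 s: v starts 76 m/s; Δx = 76·6 + ½·-1·6² = 438 m; v ends 70 m/s.
x(21) = -10 + Σ Δx = 1212.5 m.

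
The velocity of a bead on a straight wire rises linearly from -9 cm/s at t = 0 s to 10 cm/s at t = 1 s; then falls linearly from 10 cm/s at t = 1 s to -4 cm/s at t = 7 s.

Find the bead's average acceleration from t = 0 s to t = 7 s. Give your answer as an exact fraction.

Average acceleration = Δv/Δt = (-4 − -9)/(7 − 0) = 5/7 cm/s².

5/7 cm/s²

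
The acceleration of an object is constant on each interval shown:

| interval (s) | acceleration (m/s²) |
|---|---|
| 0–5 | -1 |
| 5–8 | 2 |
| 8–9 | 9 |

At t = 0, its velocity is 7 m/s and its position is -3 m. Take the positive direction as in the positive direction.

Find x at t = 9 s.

47 m

On each constant-a segment, Δv = aΔt and Δx = v₀Δt + ½aΔt²; chain segment to segment.
0–5 s: v starts 7 m/s; Δx = 7·5 + ½·-1·5² = 22.5 m; v ends 2 m/s.
5–8 s: v starts 2 m/s; Δx = 2·3 + ½·2·3² = 15 m; v ends 8 m/s.
8–9 s: v starts 8 m/s; Δx = 8·1 + ½·9·1² = 12.5 m; v ends 17 m/s.
x(9) = -3 + Σ Δx = 47 m.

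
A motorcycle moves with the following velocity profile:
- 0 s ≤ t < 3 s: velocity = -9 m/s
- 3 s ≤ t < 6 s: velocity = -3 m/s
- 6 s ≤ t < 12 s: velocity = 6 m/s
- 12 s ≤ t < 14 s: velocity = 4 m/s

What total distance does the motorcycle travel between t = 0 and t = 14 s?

Distance (not displacement) is the total path length: add the absolute areas under v-t.
0–3 s: |-9| × 3 = 27 m
3–6 s: |-3| × 3 = 9 m
6–12 s: |6| × 6 = 36 m
12–14 s: |4| × 2 = 8 m
Total distance = 80 m

80 m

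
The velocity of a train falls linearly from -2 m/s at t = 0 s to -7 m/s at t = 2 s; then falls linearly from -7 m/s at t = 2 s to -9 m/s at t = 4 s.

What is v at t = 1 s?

On 0–2 s the graph is linear from -2 to -7 m/s: v(1) = -2 + (-7 − -2)·(1 − 0)/(2 − 0) = -4.5 m/s.

-4.5 m/s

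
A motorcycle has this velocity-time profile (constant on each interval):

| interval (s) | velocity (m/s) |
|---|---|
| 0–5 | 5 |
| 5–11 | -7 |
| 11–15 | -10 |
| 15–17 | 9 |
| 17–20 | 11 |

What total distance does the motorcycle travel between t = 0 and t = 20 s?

158 m

Distance (not displacement) is the total path length: add the absolute areas under v-t.
0–5 s: |5| × 5 = 25 m
5–11 s: |-7| × 6 = 42 m
11–15 s: |-10| × 4 = 40 m
15–17 s: |9| × 2 = 18 m
17–20 s: |11| × 3 = 33 m
Total distance = 158 m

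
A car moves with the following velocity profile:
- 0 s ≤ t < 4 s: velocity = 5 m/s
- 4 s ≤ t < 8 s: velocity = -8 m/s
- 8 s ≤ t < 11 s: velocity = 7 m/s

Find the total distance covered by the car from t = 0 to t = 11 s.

73 m

Distance (not displacement) is the total path length: add the absolute areas under v-t.
0–4 s: |5| × 4 = 20 m
4–8 s: |-8| × 4 = 32 m
8–11 s: |7| × 3 = 21 m
Total distance = 73 m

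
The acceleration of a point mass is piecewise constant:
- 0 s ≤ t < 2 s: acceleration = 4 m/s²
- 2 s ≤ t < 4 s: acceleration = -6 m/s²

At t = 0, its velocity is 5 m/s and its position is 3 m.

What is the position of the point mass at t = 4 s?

On each constant-a segment, Δv = aΔt and Δx = v₀Δt + ½aΔt²; chain segment to segment.
0–2 s: v starts 5 m/s; Δx = 5·2 + ½·4·2² = 18 m; v ends 13 m/s.
2–4 s: v starts 13 m/s; Δx = 13·2 + ½·-6·2² = 14 m; v ends 1 m/s.
x(4) = 3 + Σ Δx = 35 m.

35 m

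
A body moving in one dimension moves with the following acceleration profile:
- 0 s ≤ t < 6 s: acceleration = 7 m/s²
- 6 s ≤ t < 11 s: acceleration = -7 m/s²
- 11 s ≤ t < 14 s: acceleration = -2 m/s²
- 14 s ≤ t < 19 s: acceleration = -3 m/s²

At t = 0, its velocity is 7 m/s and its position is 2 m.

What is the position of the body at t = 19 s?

On each constant-a segment, Δv = aΔt and Δx = v₀Δt + ½aΔt²; chain segment to segment.
0–6 s: v starts 7 m/s; Δx = 7·6 + ½·7·6² = 168 m; v ends 49 m/s.
6–11 s: v starts 49 m/s; Δx = 49·5 + ½·-7·5² = 157.5 m; v ends 14 m/s.
11–14 s: v starts 14 m/s; Δx = 14·3 + ½·-2·3² = 33 m; v ends 8 m/s.
14–19 s: v starts 8 m/s; Δx = 8·5 + ½·-3·5² = 2.5 m; v ends -7 m/s.
x(19) = 2 + Σ Δx = 363 m.

363 m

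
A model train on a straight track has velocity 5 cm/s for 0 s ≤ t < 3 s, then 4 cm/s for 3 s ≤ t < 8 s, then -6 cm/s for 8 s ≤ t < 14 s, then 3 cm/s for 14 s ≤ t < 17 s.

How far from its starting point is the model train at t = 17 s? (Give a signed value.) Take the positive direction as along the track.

8 cm

Net displacement equals the area under the velocity-time graph (areas below the axis count negative).
0–3 s: 5 × 3 = 15 cm
3–8 s: 4 × 5 = 20 cm
8–14 s: -6 × 6 = -36 cm
14–17 s: 3 × 3 = 9 cm
Net displacement = 8 cm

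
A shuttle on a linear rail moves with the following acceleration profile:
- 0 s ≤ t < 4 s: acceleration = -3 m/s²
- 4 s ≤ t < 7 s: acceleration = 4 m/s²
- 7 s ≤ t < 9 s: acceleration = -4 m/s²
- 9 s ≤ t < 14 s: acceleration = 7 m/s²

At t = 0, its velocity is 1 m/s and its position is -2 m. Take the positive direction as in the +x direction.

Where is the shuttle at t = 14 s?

On each constant-a segment, Δv = aΔt and Δx = v₀Δt + ½aΔt²; chain segment to segment.
0–4 s: v starts 1 m/s; Δx = 1·4 + ½·-3·4² = -20 m; v ends -11 m/s.
4–7 s: v starts -11 m/s; Δx = -11·3 + ½·4·3² = -15 m; v ends 1 m/s.
7–9 s: v starts 1 m/s; Δx = 1·2 + ½·-4·2² = -6 m; v ends -7 m/s.
9–14 s: v starts -7 m/s; Δx = -7·5 + ½·7·5² = 52.5 m; v ends 28 m/s.
x(14) = -2 + Σ Δx = 9.5 m.

9.5 m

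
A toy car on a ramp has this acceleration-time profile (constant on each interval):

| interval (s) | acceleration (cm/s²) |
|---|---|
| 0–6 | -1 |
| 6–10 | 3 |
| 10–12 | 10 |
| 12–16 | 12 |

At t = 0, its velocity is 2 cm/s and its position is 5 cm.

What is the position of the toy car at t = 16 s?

On each constant-a segment, Δv = aΔt and Δx = v₀Δt + ½aΔt²; chain segment to segment.
0–6 s: v starts 2 cm/s; Δx = 2·6 + ½·-1·6² = -6 cm; v ends -4 cm/s.
6–10 s: v starts -4 cm/s; Δx = -4·4 + ½·3·4² = 8 cm; v ends 8 cm/s.
10–12 s: v starts 8 cm/s; Δx = 8·2 + ½·10·2² = 36 cm; v ends 28 cm/s.
12–16 s: v starts 28 cm/s; Δx = 28·4 + ½·12·4² = 208 cm; v ends 76 cm/s.
x(16) = 5 + Σ Δx = 251 cm.

251 cm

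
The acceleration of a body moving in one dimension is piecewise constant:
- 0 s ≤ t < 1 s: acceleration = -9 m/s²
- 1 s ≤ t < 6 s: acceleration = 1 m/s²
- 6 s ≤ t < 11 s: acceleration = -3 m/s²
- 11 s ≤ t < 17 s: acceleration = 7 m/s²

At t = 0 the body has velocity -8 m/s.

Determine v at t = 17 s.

15 m/s

Δv equals the area under the a-t graph; then v = v₀ + Δv.
0–1 s: -9 × 1 = -9 m/s
1–6 s: 1 × 5 = 5 m/s
6–11 s: -3 × 5 = -15 m/s
11–17 s: 7 × 6 = 42 m/s
Δv = 23 m/s, so v(17) = -8 + (23) = 15 m/s.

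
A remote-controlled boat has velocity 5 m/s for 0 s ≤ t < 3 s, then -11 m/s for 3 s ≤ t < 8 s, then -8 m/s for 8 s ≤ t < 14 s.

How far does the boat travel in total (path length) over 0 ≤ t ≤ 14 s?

Total distance travelled is ∫|v| dt — sum the magnitudes of each area piece.
0–3 s: |5| × 3 = 15 m
3–8 s: |-11| × 5 = 55 m
8–14 s: |-8| × 6 = 48 m
Total distance = 118 m

118 m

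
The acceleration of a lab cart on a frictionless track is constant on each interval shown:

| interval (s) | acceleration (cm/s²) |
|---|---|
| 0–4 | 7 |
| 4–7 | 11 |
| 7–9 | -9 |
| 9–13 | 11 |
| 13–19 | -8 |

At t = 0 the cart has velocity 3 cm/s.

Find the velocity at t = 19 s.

Δv equals the area under the a-t graph; then v = v₀ + Δv.
0–4 s: 7 × 4 = 28 cm/s
4–7 s: 11 × 3 = 33 cm/s
7–9 s: -9 × 2 = -18 cm/s
9–13 s: 11 × 4 = 44 cm/s
13–19 s: -8 × 6 = -48 cm/s
Δv = 39 cm/s, so v(19) = 3 + (39) = 42 cm/s.

42 cm/s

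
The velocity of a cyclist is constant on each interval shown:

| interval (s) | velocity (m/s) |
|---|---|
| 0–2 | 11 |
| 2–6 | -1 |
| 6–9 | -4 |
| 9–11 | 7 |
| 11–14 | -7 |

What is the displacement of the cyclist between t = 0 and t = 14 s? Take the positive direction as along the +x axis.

Net displacement equals the area under the velocity-time graph (areas below the axis count negative).
0–2 s: 11 × 2 = 22 m
2–6 s: -1 × 4 = -4 m
6–9 s: -4 × 3 = -12 m
9–11 s: 7 × 2 = 14 m
11–14 s: -7 × 3 = -21 m
Net displacement = -1 m

-1 m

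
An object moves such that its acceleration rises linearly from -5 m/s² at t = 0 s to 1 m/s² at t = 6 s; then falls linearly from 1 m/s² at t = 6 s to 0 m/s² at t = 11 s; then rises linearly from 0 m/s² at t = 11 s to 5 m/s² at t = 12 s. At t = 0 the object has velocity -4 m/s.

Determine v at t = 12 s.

Δv equals the area under the a-t graph; then v = v₀ + Δv.
0–6 s: ½(-5 + 1)(6) = -12 m/s
6–11 s: ½(1 + 0)(5) = 2.5 m/s
11–12 s: ½(0 + 5)(1) = 2.5 m/s
Δv = -7 m/s, so v(12) = -4 + (-7) = -11 m/s.

-11 m/s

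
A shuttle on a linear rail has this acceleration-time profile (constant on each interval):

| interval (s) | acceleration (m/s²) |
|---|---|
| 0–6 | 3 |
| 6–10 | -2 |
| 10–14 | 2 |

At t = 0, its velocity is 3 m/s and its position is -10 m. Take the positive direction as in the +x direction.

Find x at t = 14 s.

On each constant-a segment, Δv = aΔt and Δx = v₀Δt + ½aΔt²; chain segment to segment.
0–6 s: v starts 3 m/s; Δx = 3·6 + ½·3·6² = 72 m; v ends 21 m/s.
6–10 s: v starts 21 m/s; Δx = 21·4 + ½·-2·4² = 68 m; v ends 13 m/s.
10–14 s: v starts 13 m/s; Δx = 13·4 + ½·2·4² = 68 m; v ends 21 m/s.
x(14) = -10 + Σ Δx = 198 m.

198 m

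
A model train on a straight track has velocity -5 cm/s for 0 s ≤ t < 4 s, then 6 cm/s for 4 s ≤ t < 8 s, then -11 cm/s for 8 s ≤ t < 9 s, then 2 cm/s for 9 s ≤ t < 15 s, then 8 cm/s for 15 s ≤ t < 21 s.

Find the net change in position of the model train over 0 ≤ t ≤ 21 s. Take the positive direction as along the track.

Displacement is the signed area under the v-t curve.
0–4 s: -5 × 4 = -20 cm
4–8 s: 6 × 4 = 24 cm
8–9 s: -11 × 1 = -11 cm
9–15 s: 2 × 6 = 12 cm
15–21 s: 8 × 6 = 48 cm
Net displacement = 53 cm

53 cm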